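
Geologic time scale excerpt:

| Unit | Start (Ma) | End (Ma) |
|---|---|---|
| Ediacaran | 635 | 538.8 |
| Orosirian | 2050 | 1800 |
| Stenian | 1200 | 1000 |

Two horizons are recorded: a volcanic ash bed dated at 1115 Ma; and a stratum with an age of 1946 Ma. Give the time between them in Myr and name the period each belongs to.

831 million years apart; the first in the Stenian, the second in the Orosirian

Elapsed time: 1946 − 1115 = 831 Myr.
1115 Ma lies within 1200–1000 Ma: Stenian.
1946 Ma lies within 2050–1800 Ma: Orosirian.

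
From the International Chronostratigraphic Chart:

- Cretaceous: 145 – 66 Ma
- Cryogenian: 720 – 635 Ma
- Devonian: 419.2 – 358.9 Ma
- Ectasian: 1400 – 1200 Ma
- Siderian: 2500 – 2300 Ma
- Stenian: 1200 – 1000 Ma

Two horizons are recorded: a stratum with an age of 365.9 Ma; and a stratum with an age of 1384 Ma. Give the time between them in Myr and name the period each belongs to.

1018.1 million years apart; the first in the Devonian, the second in the Ectasian

Elapsed time: 1384 − 365.9 = 1018.1 Myr.
365.9 Ma lies within 419.2–358.9 Ma: Devonian.
1384 Ma lies within 1400–1200 Ma: Ectasian.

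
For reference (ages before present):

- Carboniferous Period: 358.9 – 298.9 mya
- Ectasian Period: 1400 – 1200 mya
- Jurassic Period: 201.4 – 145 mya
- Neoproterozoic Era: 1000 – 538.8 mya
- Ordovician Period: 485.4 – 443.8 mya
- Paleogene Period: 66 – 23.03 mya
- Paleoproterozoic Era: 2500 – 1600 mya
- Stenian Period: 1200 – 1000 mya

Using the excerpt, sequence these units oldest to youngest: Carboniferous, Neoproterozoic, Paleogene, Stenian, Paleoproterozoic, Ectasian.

Paleoproterozoic, then Ectasian, then Stenian, then Neoproterozoic, then Carboniferous, then Paleogene

Sorting by start age (descending Ma, since larger Ma = older): Paleoproterozoic start 2500, Ectasian start 1400, Stenian start 1200, Neoproterozoic start 1000, Carboniferous start 358.9, Paleogene start 66.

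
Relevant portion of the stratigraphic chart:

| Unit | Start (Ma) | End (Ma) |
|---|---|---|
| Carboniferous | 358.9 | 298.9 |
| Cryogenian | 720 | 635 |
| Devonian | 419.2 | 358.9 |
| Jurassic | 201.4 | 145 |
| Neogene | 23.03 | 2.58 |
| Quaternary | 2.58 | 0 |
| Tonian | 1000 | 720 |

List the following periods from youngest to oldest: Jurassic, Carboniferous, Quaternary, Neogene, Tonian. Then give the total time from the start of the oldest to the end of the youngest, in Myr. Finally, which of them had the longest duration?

Start ages (Ma): Tonian 1000, Carboniferous 358.9, Jurassic 201.4, Neogene 23.03, Quaternary 2.58.
Ordered youngest to oldest: Quaternary, Neogene, Jurassic, Carboniferous, Tonian.
Span = 1000 − 0 = 1000 Myr.
Durations: Neogene 20.45, Quaternary 2.58, Carboniferous 60, Tonian 280, Jurassic 56.4 → longest is Tonian (280 Myr).

Quaternary → Neogene → Jurassic → Carboniferous → Tonian; total span 1000 Myr; longest is Tonian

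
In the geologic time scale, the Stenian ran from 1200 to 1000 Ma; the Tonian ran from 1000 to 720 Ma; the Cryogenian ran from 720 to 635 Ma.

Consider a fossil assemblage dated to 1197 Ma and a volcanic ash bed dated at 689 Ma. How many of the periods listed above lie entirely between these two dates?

The older date is 1197 Ma and the younger is 689 Ma.
Periods with start < 1197 and end > 689 Ma: Tonian (1000–720).
That is 1 complete period.

1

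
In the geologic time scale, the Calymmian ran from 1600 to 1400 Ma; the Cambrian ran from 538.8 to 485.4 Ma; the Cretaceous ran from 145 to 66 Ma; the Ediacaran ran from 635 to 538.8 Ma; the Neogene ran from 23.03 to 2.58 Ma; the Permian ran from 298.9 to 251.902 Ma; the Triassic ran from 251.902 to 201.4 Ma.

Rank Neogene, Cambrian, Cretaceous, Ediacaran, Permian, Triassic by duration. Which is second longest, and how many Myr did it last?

Durations: Neogene 20.45; Cambrian 53.4; Cretaceous 79; Ediacaran 96.2; Permian 46.998; Triassic 50.502 Myr.
Sorted longest-first: Ediacaran (96.2), Cretaceous (79), Cambrian (53.4), Triassic (50.502), Permian (46.998), Neogene (20.45).
The second longest is Cretaceous at 79 Myr.

Cretaceous, 79 million years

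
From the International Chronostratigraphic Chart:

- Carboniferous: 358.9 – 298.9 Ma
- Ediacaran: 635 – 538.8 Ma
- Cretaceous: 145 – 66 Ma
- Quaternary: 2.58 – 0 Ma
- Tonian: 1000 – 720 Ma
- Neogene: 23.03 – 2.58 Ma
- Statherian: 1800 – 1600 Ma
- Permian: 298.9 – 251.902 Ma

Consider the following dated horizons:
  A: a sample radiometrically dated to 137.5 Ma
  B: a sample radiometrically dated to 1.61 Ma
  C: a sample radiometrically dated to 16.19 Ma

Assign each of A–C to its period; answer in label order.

Match each age against the start–end ranges in the excerpt: A = 137.5 Ma → Cretaceous (145–66); B = 1.61 Ma → Quaternary (2.58–0); C = 16.19 Ma → Neogene (23.03–2.58).

A — Cretaceous; B — Quaternary; C — Neogene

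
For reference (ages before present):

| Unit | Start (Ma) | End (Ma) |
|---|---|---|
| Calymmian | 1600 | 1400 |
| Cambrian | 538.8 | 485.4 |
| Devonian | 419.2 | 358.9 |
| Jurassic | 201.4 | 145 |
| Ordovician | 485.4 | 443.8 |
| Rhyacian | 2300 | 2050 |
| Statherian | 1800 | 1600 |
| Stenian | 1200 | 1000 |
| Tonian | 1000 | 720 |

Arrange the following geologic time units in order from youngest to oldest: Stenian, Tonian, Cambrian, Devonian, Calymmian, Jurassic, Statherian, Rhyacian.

Jurassic, Devonian, Cambrian, Tonian, Stenian, Calymmian, Statherian, Rhyacian

Read off each span (Ma): Stenian 1200–1000; Tonian 1000–720; Cambrian 538.8–485.4; Devonian 419.2–358.9; Calymmian 1600–1400; Jurassic 201.4–145; Statherian 1800–1600; Rhyacian 2300–2050.
Larger Ma is older, so oldest→youngest is Rhyacian, Statherian, Calymmian, Stenian, Tonian, Cambrian, Devonian, Jurassic; reverse it for youngest→oldest.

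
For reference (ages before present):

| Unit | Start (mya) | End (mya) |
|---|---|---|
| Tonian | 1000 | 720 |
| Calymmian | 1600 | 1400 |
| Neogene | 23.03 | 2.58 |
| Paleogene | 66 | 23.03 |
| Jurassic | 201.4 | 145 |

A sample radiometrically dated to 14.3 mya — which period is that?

14.3 Ma lies between 23.03 and 2.58 Ma, so it falls in the Neogene.

Neogene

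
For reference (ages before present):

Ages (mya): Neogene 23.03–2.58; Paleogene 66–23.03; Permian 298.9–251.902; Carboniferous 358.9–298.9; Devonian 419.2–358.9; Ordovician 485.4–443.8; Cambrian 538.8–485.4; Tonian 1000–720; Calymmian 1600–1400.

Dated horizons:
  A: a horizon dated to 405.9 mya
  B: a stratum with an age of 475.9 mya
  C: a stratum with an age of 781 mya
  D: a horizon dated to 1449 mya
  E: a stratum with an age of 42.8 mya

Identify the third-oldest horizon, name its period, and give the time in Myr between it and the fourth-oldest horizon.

B, in the Ordovician; 70 million years to A

Larger Ma means older, so oldest first: D 1449 > C 781 > B 475.9 > A 405.9 > E 42.8.
Counting 3 along gives B (475.9 Ma); the excerpt puts that inside the Ordovician, 485.4–443.8 Ma.
Next in line is A (405.9 Ma), and 475.9 − 405.9 = 70 Myr.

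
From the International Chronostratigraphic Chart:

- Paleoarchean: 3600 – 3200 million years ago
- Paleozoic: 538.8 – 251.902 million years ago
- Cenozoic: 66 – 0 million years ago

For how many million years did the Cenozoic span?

66 − 0 = 66 million years.

66 million years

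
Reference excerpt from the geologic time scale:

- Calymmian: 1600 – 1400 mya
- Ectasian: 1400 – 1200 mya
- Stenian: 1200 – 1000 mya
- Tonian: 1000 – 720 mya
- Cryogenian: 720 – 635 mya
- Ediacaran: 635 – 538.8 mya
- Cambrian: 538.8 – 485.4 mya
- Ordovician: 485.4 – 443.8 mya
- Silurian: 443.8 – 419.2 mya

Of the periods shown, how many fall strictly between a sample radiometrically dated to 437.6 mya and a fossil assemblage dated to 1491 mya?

The older date is 1491 Ma and the younger is 437.6 Ma.
Periods with start < 1491 and end > 437.6 Ma: Ectasian (1400–1200), Stenian (1200–1000), Tonian (1000–720), Cryogenian (720–635), Ediacaran (635–538.8), Cambrian (538.8–485.4), Ordovician (485.4–443.8).
That is 7 complete periods.

7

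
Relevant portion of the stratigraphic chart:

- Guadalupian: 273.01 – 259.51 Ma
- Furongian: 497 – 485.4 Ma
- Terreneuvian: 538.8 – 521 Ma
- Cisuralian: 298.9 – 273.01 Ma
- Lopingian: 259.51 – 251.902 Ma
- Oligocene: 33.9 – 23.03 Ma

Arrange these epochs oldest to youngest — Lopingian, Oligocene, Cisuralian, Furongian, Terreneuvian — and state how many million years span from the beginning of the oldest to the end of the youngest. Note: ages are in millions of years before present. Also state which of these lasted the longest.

Start ages (Ma): Terreneuvian 538.8, Furongian 497, Cisuralian 298.9, Lopingian 259.51, Oligocene 33.9.
Ordered oldest to youngest: Terreneuvian, Furongian, Cisuralian, Lopingian, Oligocene.
Span = 538.8 − 23.03 = 515.77 Myr.
Durations: Lopingian 7.608, Terreneuvian 17.8, Furongian 11.6, Cisuralian 25.89, Oligocene 10.87 → longest is Cisuralian (25.89 Myr).

Terreneuvian → Furongian → Cisuralian → Lopingian → Oligocene; total span 515.77 Myr; longest is Cisuralian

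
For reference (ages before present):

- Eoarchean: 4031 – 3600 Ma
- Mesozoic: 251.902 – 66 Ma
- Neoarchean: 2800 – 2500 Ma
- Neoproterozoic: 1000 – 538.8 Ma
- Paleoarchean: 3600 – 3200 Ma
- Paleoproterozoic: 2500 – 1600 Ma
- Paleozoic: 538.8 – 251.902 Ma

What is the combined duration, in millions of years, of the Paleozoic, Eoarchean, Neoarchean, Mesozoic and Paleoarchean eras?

1603.8 million years

Duration is start − end for each: (538.8 − 251.902) + (4031 − 3600) + (2800 − 2500) + (251.902 − 66) + (3600 − 3200).
That is 286.898 + 431 + 300 + 185.902 + 400, which totals 1603.8 million years.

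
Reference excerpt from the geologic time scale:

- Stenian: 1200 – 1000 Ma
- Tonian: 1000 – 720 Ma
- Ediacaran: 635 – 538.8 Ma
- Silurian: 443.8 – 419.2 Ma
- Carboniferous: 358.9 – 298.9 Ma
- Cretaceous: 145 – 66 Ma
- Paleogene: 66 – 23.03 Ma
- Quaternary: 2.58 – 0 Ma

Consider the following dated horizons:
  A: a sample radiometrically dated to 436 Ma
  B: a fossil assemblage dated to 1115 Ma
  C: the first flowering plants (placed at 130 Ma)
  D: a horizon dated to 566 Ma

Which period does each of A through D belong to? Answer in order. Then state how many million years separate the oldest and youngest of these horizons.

Match each age against the start–end ranges in the excerpt: A = 436 Ma → Silurian (443.8–419.2); B = 1115 Ma → Stenian (1200–1000); C = 130 Ma → Cretaceous (145–66); D = 566 Ma → Ediacaran (635–538.8).
The largest age is 1115 Ma and the smallest is 130 Ma; their difference is 985 Myr.

A — Silurian; B — Stenian; C — Cretaceous; D — Ediacaran; span 985 million years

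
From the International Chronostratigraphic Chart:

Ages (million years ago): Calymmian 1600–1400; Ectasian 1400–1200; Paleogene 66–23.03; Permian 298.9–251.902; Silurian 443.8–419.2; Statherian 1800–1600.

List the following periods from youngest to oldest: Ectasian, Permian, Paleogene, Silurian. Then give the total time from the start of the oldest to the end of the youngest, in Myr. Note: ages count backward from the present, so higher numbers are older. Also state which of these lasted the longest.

Paleogene, Permian, Silurian, Ectasian; total span 1376.97 Myr; longest is Ectasian

Start ages (Ma): Ectasian 1400, Silurian 443.8, Permian 298.9, Paleogene 66.
Ordered youngest to oldest: Paleogene, Permian, Silurian, Ectasian.
Span = 1400 − 23.03 = 1376.97 Myr.
Durations: Paleogene 42.97, Ectasian 200, Silurian 24.6, Permian 46.998 → longest is Ectasian (200 Myr).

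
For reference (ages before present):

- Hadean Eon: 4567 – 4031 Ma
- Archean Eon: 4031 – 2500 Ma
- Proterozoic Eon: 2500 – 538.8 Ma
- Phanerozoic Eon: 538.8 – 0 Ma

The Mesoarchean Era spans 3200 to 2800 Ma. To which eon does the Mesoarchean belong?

Archean

The Mesoarchean (3200–2800 Ma) lies entirely within 4031–2500 Ma, the Archean Eon.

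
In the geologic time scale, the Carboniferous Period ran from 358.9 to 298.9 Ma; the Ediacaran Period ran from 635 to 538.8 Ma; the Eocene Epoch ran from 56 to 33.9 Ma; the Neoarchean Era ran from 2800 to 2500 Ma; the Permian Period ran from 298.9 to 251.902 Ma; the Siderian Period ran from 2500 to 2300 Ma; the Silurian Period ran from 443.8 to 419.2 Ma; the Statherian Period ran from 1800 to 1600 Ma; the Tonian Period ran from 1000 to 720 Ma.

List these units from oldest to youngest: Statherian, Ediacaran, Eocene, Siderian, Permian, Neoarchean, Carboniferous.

Neoarchean, then Siderian, then Statherian, then Ediacaran, then Carboniferous, then Permian, then Eocene

The oldest of these is Neoarchean (starts 2800 Ma) and the youngest is Eocene (ends 33.9 Ma).
In between, by decreasing start age: Siderian (2500), Statherian (1800), Ediacaran (635), Carboniferous (358.9), Permian (298.9).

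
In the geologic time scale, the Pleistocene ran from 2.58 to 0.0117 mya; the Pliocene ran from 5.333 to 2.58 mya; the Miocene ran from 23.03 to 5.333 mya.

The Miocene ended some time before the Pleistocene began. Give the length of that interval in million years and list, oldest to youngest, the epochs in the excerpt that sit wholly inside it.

End of Miocene = 5.333 Ma; start of Pleistocene = 2.58 Ma.
Gap = 5.333 − 2.58 = 2.753 Myr.
Epochs wholly inside 5.333–2.58 Ma: Pliocene (5.333–2.58).

2.753 million years; Pliocene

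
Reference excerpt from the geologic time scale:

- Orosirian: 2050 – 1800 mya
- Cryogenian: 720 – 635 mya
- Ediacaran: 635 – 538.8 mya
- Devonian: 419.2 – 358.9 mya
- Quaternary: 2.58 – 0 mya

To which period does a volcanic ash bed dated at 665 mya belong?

Cryogenian

665 Ma lies between 720 and 635 Ma, so it falls in the Cryogenian.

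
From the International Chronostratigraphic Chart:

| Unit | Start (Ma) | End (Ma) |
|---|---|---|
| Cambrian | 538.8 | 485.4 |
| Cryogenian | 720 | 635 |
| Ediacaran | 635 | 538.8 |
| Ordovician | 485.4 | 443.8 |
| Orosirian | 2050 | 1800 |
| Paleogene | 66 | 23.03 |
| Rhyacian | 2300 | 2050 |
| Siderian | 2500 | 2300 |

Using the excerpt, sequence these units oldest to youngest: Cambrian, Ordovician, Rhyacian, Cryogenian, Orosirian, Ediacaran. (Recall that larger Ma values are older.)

Read off each span (Ma): Cambrian 538.8–485.4; Ordovician 485.4–443.8; Rhyacian 2300–2050; Cryogenian 720–635; Orosirian 2050–1800; Ediacaran 635–538.8.
Larger Ma is older, so oldest→youngest is Rhyacian, Orosirian, Cryogenian, Ediacaran, Cambrian, Ordovician.

Rhyacian, Orosirian, Cryogenian, Ediacaran, Cambrian, Ordovician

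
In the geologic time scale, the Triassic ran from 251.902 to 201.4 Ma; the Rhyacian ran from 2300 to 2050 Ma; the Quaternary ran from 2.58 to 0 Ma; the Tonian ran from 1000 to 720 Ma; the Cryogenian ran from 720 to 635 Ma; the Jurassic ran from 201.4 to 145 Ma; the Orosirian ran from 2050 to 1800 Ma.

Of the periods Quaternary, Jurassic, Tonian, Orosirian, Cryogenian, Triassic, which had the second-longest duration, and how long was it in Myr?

Durations: Quaternary 2.58; Jurassic 56.4; Tonian 280; Orosirian 250; Cryogenian 85; Triassic 50.502 Myr.
Sorted longest-first: Tonian (280), Orosirian (250), Cryogenian (85), Jurassic (56.4), Triassic (50.502), Quaternary (2.58).
The second longest is Orosirian at 250 Myr.

Orosirian, 250 million years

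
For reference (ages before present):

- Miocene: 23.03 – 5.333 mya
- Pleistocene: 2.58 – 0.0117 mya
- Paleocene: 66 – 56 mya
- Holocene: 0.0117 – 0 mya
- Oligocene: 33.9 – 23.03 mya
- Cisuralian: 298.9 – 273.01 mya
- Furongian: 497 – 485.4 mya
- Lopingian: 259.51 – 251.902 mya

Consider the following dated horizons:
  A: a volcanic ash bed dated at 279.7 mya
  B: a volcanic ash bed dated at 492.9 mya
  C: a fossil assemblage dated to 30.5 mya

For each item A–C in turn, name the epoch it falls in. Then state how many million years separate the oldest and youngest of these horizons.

A — Cisuralian; B — Furongian; C — Oligocene; span 462.4 million years

A: 279.7 Ma lies in 298.9–273.01 Ma, so Cisuralian.
B: 492.9 Ma lies in 497–485.4 Ma, so Furongian.
C: 30.5 Ma lies in 33.9–23.03 Ma, so Oligocene.
Oldest = 492.9 Ma, youngest = 30.5 Ma → span 462.4 Myr.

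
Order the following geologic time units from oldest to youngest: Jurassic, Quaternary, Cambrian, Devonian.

Era membership (oldest first within each) — Paleozoic: Cambrian, Devonian; Mesozoic: Jurassic; Cenozoic: Quaternary. Paleozoic precedes Mesozoic, which precedes Cenozoic. Concatenating the groups in that era order gives oldest to youngest directly.

Cambrian → Devonian → Jurassic → Quaternary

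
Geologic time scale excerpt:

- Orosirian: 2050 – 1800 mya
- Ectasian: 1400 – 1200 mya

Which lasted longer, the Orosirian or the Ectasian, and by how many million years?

Orosirian, by 50 million years

Orosirian: 2050 − 1800 = 250 Myr.
Ectasian: 1400 − 1200 = 200 Myr.
Difference: 250 − 200 = 50 Myr, so the Orosirian was longer.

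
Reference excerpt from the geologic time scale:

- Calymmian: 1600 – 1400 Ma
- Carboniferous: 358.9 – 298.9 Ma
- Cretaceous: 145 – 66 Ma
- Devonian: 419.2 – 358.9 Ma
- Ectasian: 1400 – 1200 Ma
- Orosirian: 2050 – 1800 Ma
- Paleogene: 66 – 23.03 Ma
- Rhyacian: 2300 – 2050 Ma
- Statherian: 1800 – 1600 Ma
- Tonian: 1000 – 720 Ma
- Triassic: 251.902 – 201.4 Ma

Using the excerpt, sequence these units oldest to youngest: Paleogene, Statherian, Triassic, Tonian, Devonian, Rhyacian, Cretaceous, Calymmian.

Rhyacian, Statherian, Calymmian, Tonian, Devonian, Triassic, Cretaceous, Paleogene

Sorting by start age (descending Ma, since larger Ma = older): Rhyacian began 2300, Statherian began 1800, Calymmian began 1600, Tonian began 1000, Devonian began 419.2, Triassic began 251.902, Cretaceous began 145, Paleogene began 66.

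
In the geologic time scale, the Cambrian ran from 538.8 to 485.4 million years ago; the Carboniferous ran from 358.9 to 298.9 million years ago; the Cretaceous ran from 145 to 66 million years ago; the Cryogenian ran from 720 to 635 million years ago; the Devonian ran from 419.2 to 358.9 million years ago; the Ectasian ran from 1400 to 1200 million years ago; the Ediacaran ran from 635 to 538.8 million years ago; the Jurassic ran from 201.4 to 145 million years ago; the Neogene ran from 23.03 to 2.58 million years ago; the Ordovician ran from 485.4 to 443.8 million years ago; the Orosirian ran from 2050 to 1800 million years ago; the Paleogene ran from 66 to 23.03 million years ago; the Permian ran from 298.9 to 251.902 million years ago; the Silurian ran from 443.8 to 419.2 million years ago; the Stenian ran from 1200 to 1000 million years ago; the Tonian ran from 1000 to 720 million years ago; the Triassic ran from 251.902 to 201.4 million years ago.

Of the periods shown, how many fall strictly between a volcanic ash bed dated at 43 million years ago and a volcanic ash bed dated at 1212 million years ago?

13

The older date is 1212 Ma and the younger is 43 Ma.
Periods with start < 1212 and end > 43 Ma: Stenian (1200–1000), Tonian (1000–720), Cryogenian (720–635), Ediacaran (635–538.8), Cambrian (538.8–485.4), Ordovician (485.4–443.8), Silurian (443.8–419.2), Devonian (419.2–358.9), Carboniferous (358.9–298.9), Permian (298.9–251.902), Triassic (251.902–201.4), Jurassic (201.4–145), Cretaceous (145–66).
That is 13 complete periods.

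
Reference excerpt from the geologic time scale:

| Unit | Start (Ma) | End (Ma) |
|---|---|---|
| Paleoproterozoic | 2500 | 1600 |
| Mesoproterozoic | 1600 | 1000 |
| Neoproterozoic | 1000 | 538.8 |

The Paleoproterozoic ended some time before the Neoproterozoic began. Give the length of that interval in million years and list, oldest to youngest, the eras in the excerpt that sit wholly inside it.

600 million years; Mesoproterozoic

The Paleoproterozoic closes at 1600 Ma and the Neoproterozoic opens at 1000 Ma, so the interval is 1600 − 1000 = 600 Myr.
An era fits inside if it starts at or after 1600 Ma and ends at or before 1000 Ma; oldest first that gives Mesoproterozoic.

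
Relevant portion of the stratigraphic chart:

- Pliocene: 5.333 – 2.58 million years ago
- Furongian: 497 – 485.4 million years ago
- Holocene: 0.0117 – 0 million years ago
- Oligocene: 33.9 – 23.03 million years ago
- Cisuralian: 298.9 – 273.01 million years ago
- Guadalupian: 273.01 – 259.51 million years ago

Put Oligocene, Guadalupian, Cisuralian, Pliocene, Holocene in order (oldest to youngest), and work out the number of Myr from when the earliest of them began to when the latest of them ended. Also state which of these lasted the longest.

Cisuralian, Guadalupian, Oligocene, Pliocene, Holocene; total span 298.9 Myr; longest is Cisuralian

Start ages (Ma): Cisuralian 298.9, Guadalupian 273.01, Oligocene 33.9, Pliocene 5.333, Holocene 0.0117.
Ordered oldest to youngest: Cisuralian, Guadalupian, Oligocene, Pliocene, Holocene.
Span = 298.9 − 0 = 298.9 Myr.
Durations: Cisuralian 25.89, Guadalupian 13.5, Holocene 0.0117, Oligocene 10.87, Pliocene 2.753 → longest is Cisuralian (25.89 Myr).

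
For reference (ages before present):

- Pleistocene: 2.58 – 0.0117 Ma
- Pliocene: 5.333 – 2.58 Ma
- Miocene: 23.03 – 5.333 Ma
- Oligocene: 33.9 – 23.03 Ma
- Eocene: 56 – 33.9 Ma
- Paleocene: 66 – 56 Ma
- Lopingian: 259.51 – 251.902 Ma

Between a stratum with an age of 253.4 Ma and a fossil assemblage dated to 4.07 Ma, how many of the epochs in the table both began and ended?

The older date is 253.4 Ma and the younger is 4.07 Ma.
Epochs with start < 253.4 and end > 4.07 Ma: Paleocene (66–56), Eocene (56–33.9), Oligocene (33.9–23.03), Miocene (23.03–5.333).
That is 4 complete epochs.

4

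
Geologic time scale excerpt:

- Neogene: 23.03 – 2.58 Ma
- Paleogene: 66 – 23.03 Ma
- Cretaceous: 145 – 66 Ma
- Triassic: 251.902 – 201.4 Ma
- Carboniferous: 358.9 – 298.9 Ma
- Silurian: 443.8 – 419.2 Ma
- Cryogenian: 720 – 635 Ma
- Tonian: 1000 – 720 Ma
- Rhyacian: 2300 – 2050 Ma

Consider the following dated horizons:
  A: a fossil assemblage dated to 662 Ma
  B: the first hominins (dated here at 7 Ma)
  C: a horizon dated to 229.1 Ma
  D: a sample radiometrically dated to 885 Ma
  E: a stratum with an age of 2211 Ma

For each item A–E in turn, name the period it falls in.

A — Cryogenian; B — Neogene; C — Triassic; D — Tonian; E — Rhyacian

Match each age against the start–end ranges in the excerpt: A = 662 Ma → Cryogenian (720–635); B = 7 Ma → Neogene (23.03–2.58); C = 229.1 Ma → Triassic (251.902–201.4); D = 885 Ma → Tonian (1000–720); E = 2211 Ma → Rhyacian (2300–2050).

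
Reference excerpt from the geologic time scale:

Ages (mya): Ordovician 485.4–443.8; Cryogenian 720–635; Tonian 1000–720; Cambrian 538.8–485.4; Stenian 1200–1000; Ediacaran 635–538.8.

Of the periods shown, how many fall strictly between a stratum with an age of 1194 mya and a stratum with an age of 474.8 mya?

4

The older date is 1194 Ma and the younger is 474.8 Ma.
Periods with start < 1194 and end > 474.8 Ma: Tonian (1000–720), Cryogenian (720–635), Ediacaran (635–538.8), Cambrian (538.8–485.4).
That is 4 complete periods.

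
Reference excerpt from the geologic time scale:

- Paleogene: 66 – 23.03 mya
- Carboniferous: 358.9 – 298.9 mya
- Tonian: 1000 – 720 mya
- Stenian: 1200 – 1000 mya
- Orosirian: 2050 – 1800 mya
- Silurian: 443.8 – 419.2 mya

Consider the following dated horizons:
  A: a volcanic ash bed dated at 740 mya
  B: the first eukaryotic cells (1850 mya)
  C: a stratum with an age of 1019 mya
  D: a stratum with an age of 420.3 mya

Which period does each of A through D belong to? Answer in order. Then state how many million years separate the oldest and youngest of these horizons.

A — Tonian; B — Orosirian; C — Stenian; D — Silurian; span 1429.7 million years

Match each age against the start–end ranges in the excerpt: A = 740 Ma → Tonian (1000–720); B = 1850 Ma → Orosirian (2050–1800); C = 1019 Ma → Stenian (1200–1000); D = 420.3 Ma → Silurian (443.8–419.2).
The largest age is 1850 Ma and the smallest is 420.3 Ma; their difference is 1429.7 Myr.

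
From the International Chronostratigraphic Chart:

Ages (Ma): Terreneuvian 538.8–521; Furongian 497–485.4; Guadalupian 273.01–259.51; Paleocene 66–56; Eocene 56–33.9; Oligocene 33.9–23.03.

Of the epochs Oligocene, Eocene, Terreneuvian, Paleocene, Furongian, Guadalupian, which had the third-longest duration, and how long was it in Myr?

Guadalupian, 13.5 million years

Start − end for each: Oligocene 33.9 − 23.03 = 10.87; Eocene 56 − 33.9 = 22.1; Terreneuvian 538.8 − 521 = 17.8; Paleocene 66 − 56 = 10; Furongian 497 − 485.4 = 11.6; Guadalupian 273.01 − 259.51 = 13.5.
Ranking these from longest: Eocene > Terreneuvian > Guadalupian > Furongian > Oligocene > Paleocene.
Position 3 in that ranking is Guadalupian, which lasted 13.5 Myr.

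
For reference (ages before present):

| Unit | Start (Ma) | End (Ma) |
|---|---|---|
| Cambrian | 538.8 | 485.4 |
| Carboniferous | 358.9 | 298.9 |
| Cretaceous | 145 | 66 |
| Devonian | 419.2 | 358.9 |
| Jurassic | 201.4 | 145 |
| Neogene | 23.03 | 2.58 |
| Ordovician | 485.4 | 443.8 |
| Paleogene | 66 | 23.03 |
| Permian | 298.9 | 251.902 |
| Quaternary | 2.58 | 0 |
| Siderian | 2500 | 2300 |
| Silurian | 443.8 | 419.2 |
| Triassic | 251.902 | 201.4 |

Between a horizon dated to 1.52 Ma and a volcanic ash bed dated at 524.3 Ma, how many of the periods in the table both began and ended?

The older date is 524.3 Ma and the younger is 1.52 Ma.
Periods with start < 524.3 and end > 1.52 Ma: Ordovician (485.4–443.8), Silurian (443.8–419.2), Devonian (419.2–358.9), Carboniferous (358.9–298.9), Permian (298.9–251.902), Triassic (251.902–201.4), Jurassic (201.4–145), Cretaceous (145–66), Paleogene (66–23.03), Neogene (23.03–2.58).
That is 10 complete periods.

10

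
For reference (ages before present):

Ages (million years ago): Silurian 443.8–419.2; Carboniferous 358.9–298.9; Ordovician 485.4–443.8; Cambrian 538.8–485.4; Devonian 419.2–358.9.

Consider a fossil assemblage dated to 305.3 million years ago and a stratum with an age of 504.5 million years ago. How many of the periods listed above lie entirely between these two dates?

504.5 Ma sits inside the Cambrian (538.8–485.4) and 305.3 Ma inside the Carboniferous (358.9–298.9); neither of those is wholly between the two dates.
The listed periods lying completely between them are Ordovician, Silurian, Devonian — 3 in all.

3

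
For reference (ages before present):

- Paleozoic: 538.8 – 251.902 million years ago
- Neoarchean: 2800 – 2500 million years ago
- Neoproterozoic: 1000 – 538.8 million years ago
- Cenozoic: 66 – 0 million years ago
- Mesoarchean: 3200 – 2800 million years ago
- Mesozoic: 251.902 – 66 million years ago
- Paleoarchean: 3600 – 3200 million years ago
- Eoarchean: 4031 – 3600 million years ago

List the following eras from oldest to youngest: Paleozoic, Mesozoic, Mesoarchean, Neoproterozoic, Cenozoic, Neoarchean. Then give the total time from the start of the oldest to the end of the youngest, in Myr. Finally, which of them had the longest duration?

Mesoarchean, Neoarchean, Neoproterozoic, Paleozoic, Mesozoic, Cenozoic; total span 3200 Myr; longest is Neoproterozoic

Start ages (Ma): Mesoarchean 3200, Neoarchean 2800, Neoproterozoic 1000, Paleozoic 538.8, Mesozoic 251.902, Cenozoic 66.
Ordered oldest to youngest: Mesoarchean, Neoarchean, Neoproterozoic, Paleozoic, Mesozoic, Cenozoic.
Span = 3200 − 0 = 3200 Myr.
Durations: Paleozoic 286.898, Neoproterozoic 461.2, Neoarchean 300, Cenozoic 66, Mesozoic 185.902, Mesoarchean 400 → longest is Neoproterozoic (461.2 Myr).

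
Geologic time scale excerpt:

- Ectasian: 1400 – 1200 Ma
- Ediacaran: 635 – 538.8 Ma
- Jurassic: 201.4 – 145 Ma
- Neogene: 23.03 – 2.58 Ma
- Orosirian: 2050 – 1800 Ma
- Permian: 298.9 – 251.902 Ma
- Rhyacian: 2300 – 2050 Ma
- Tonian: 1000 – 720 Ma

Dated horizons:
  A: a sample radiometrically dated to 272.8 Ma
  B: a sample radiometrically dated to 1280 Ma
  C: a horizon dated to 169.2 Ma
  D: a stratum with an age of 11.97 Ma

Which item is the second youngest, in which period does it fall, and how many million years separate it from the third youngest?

C, in the Jurassic; 103.6 million years to A

Smaller Ma means younger, so youngest first: D 11.97 < C 169.2 < A 272.8 < B 1280.
Counting 2 along gives C (169.2 Ma); the excerpt puts that inside the Jurassic, 201.4–145 Ma.
Next in line is A (272.8 Ma), and 272.8 − 169.2 = 103.6 Myr.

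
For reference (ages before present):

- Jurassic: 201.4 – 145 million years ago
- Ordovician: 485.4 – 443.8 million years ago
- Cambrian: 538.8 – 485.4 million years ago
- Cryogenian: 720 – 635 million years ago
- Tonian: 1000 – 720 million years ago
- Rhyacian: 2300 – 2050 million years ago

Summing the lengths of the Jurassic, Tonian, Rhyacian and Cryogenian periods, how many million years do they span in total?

671.4 million years

Each duration: Jurassic = 56.4; Tonian = 280; Rhyacian = 250; Cryogenian = 85.
Sum: 56.4 + 280 + 250 + 85 = 671.4 Myr.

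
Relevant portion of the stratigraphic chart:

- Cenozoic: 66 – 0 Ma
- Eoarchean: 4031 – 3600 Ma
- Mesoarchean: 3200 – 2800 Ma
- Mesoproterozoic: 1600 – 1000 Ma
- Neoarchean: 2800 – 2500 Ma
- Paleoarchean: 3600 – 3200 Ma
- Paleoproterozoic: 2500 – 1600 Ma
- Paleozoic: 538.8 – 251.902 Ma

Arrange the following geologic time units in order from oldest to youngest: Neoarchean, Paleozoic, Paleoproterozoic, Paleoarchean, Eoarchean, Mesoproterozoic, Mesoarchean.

Eoarchean, then Paleoarchean, then Mesoarchean, then Neoarchean, then Paleoproterozoic, then Mesoproterozoic, then Paleozoic

Sorting by start age (descending Ma, since larger Ma = older): Eoarchean began 4031, Paleoarchean began 3600, Mesoarchean began 3200, Neoarchean began 2800, Paleoproterozoic began 2500, Mesoproterozoic began 1600, Paleozoic began 538.8.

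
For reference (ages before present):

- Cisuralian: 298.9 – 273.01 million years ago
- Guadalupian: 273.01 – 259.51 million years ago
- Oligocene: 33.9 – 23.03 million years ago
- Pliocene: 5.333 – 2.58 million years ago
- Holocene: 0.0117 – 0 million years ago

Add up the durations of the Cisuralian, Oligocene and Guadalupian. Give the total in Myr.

Each duration: Cisuralian = 25.89; Oligocene = 10.87; Guadalupian = 13.5.
Sum: 25.89 + 10.87 + 13.5 = 50.26 Myr.

50.26 million years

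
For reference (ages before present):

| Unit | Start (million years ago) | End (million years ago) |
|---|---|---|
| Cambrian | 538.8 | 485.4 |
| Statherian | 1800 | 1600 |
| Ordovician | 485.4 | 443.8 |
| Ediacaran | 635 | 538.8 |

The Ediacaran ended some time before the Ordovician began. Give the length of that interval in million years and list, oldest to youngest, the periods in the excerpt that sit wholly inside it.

End of Ediacaran = 538.8 Ma; start of Ordovician = 485.4 Ma.
Gap = 538.8 − 485.4 = 53.4 Myr.
Periods wholly inside 538.8–485.4 Ma: Cambrian (538.8–485.4).

53.4 million years; Cambrian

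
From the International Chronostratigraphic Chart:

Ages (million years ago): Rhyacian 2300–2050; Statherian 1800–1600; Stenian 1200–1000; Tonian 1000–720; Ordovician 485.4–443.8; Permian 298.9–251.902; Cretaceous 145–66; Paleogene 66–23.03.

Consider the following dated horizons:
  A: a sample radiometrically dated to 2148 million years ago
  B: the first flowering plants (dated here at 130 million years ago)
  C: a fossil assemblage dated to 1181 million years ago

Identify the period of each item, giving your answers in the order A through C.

A — Rhyacian; B — Cretaceous; C — Stenian

Match each age against the start–end ranges in the excerpt: A = 2148 Ma → Rhyacian (2300–2050); B = 130 Ma → Cretaceous (145–66); C = 1181 Ma → Stenian (1200–1000).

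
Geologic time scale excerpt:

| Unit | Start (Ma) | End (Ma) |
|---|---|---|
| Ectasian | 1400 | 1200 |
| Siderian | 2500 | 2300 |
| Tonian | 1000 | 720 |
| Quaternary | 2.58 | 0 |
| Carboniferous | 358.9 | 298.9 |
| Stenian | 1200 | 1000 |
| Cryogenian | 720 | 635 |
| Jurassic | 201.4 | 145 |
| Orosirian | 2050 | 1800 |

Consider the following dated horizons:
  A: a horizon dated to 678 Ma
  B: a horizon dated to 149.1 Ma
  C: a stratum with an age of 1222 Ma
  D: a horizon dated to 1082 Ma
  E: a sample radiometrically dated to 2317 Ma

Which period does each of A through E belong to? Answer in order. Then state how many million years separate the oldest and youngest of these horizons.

Match each age against the start–end ranges in the excerpt: A = 678 Ma → Cryogenian (720–635); B = 149.1 Ma → Jurassic (201.4–145); C = 1222 Ma → Ectasian (1400–1200); D = 1082 Ma → Stenian (1200–1000); E = 2317 Ma → Siderian (2500–2300).
The largest age is 2317 Ma and the smallest is 149.1 Ma; their difference is 2167.9 Myr.

A — Cryogenian; B — Jurassic; C — Ectasian; D — Stenian; E — Siderian; span 2167.9 million years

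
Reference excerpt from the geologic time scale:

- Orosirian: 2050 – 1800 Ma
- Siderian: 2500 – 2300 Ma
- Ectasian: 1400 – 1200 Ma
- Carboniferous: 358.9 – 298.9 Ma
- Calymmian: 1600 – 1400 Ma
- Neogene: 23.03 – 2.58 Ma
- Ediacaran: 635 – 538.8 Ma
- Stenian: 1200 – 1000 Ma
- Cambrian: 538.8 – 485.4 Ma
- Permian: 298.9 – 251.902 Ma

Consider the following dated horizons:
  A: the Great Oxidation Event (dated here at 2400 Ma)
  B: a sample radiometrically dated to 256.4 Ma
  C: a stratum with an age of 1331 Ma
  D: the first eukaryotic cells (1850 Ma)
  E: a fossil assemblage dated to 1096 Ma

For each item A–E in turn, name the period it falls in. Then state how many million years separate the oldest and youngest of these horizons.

A — Siderian; B — Permian; C — Ectasian; D — Orosirian; E — Stenian; span 2143.6 million years

Match each age against the start–end ranges in the excerpt: A = 2400 Ma → Siderian (2500–2300); B = 256.4 Ma → Permian (298.9–251.902); C = 1331 Ma → Ectasian (1400–1200); D = 1850 Ma → Orosirian (2050–1800); E = 1096 Ma → Stenian (1200–1000).
The largest age is 2400 Ma and the smallest is 256.4 Ma; their difference is 2143.6 Myr.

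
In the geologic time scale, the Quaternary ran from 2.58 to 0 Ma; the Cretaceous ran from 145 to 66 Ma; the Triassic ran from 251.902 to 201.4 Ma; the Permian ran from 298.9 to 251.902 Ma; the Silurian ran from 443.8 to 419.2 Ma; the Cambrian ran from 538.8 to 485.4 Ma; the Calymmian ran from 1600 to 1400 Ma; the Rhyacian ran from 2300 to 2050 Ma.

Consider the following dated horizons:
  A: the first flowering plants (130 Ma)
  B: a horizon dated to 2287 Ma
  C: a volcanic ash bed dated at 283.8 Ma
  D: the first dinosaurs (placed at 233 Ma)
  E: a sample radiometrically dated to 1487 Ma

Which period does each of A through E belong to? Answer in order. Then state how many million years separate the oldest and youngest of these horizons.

A: 130 Ma lies in 145–66 Ma, so Cretaceous.
B: 2287 Ma lies in 2300–2050 Ma, so Rhyacian.
C: 283.8 Ma lies in 298.9–251.902 Ma, so Permian.
D: 233 Ma lies in 251.902–201.4 Ma, so Triassic.
E: 1487 Ma lies in 1600–1400 Ma, so Calymmian.
Oldest = 2287 Ma, youngest = 130 Ma → span 2157 Myr.

A — Cretaceous; B — Rhyacian; C — Permian; D — Triassic; E — Calymmian; span 2157 million years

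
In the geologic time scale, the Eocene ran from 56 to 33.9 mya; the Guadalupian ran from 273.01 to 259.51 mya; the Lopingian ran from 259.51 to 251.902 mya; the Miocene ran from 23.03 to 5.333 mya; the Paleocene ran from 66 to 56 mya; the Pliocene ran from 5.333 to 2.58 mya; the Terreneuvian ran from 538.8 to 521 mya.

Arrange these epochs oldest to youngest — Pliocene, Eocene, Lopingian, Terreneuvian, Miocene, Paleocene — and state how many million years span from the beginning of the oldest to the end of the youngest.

Terreneuvian → Lopingian → Paleocene → Eocene → Miocene → Pliocene; total span 536.22 Myr

Start ages (Ma): Terreneuvian 538.8, Lopingian 259.51, Paleocene 66, Eocene 56, Miocene 23.03, Pliocene 5.333.
Ordered oldest to youngest: Terreneuvian, Lopingian, Paleocene, Eocene, Miocene, Pliocene.
Span = 538.8 − 2.58 = 536.22 Myr.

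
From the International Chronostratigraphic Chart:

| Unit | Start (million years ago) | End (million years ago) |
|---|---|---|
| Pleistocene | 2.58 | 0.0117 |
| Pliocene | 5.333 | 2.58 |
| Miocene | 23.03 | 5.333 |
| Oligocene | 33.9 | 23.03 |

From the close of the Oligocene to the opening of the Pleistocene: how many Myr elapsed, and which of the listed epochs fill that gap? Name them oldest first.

End of Oligocene = 23.03 Ma; start of Pleistocene = 2.58 Ma.
Gap = 23.03 − 2.58 = 20.45 Myr.
Epochs wholly inside 23.03–2.58 Ma: Miocene (23.03–5.333), Pliocene (5.333–2.58).

20.45 million years; Miocene, Pliocene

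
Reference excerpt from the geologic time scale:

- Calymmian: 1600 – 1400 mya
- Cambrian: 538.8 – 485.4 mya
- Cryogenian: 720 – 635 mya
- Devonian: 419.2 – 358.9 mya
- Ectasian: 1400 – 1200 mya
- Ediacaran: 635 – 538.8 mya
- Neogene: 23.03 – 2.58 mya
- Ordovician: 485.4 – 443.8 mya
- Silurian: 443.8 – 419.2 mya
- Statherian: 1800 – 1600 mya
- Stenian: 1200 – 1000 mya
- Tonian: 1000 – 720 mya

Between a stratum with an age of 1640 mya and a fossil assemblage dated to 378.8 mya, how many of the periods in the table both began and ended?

9

The older date is 1640 Ma and the younger is 378.8 Ma.
Periods with start < 1640 and end > 378.8 Ma: Calymmian (1600–1400), Ectasian (1400–1200), Stenian (1200–1000), Tonian (1000–720), Cryogenian (720–635), Ediacaran (635–538.8), Cambrian (538.8–485.4), Ordovician (485.4–443.8), Silurian (443.8–419.2).
That is 9 complete periods.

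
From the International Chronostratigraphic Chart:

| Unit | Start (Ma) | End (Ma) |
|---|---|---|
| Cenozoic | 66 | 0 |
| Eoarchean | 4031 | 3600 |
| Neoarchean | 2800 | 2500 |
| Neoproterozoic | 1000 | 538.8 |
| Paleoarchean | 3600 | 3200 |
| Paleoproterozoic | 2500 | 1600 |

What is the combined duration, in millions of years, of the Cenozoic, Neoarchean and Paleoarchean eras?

766 million years

Each duration: Cenozoic = 66; Neoarchean = 300; Paleoarchean = 400.
Sum: 66 + 300 + 400 = 766 Myr.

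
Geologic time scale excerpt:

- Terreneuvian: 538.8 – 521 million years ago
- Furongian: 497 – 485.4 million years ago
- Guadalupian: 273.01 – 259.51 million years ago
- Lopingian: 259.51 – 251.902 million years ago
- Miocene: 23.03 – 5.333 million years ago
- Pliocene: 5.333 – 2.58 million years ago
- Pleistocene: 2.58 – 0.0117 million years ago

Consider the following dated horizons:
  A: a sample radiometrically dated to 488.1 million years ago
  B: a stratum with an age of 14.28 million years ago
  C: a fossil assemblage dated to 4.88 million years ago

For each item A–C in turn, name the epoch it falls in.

A — Furongian; B — Miocene; C — Pliocene

A: 488.1 Ma lies in 497–485.4 Ma, so Furongian.
B: 14.28 Ma lies in 23.03–5.333 Ma, so Miocene.
C: 4.88 Ma lies in 5.333–2.58 Ma, so Pliocene.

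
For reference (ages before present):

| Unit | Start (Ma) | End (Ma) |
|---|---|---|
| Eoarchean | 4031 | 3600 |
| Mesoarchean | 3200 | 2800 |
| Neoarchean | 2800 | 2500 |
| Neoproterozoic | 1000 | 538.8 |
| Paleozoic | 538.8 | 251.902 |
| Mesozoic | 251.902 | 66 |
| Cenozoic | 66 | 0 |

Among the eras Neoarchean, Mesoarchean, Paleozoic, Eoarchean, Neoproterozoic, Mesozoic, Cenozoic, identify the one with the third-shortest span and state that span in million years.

Paleozoic, 286.898 million years

Start − end for each: Neoarchean 2800 − 2500 = 300; Mesoarchean 3200 − 2800 = 400; Paleozoic 538.8 − 251.902 = 286.898; Eoarchean 4031 − 3600 = 431; Neoproterozoic 1000 − 538.8 = 461.2; Mesozoic 251.902 − 66 = 185.902; Cenozoic 66 − 0 = 66.
Ranking these from shortest: Cenozoic < Mesozoic < Paleozoic < Neoarchean < Mesoarchean < Eoarchean < Neoproterozoic.
Position 3 in that ranking is Paleozoic, which lasted 286.898 Myr.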